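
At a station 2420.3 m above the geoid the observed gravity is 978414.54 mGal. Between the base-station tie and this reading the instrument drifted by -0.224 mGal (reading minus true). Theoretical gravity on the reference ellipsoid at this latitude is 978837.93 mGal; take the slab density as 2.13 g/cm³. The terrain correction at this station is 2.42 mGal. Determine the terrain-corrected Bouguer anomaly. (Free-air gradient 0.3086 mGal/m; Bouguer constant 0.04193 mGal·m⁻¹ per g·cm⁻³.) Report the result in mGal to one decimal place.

110.0

Drift-corrected reading = 978414.54 − (-0.224) = 978414.764 mGal
Free-air correction = 0.3086 × 2420.3 = 746.90 mGal
Free-air anomaly = 978414.764 − 978837.93 + (746.90) = 323.734 mGal
Bouguer slab correction = 0.04193 × 2.13 × 2420.3 = 216.16 mGal
Simple Bouguer anomaly = 323.734 − (216.16) = 107.574 mGal
Complete Bouguer anomaly = 107.574 + 2.42 = 109.994 mGal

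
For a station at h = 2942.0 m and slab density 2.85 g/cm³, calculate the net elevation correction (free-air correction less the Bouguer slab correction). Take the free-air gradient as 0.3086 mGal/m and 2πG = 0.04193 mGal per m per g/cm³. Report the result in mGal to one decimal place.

556.3

Combined gradient = 0.3086 − 0.04193 × 2.85 = 0.1890995 mGal/m
Combined elevation correction = 0.1890995 × 2942.0 = 556.3 mGal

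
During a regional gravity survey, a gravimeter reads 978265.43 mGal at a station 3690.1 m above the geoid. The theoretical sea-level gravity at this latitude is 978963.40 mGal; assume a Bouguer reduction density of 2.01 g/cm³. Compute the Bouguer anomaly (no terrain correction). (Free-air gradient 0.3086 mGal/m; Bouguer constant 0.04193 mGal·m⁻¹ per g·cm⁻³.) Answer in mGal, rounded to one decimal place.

Free-air correction = 0.3086 × 3690.1 = 1138.76 mGal
Free-air anomaly = 978265.43 − 978963.40 + (1138.76) = 440.79 mGal
Bouguer slab correction = 0.04193 × 2.01 × 3690.1 = 311.00 mGal
Simple Bouguer anomaly = 440.79 − (311.00) = 129.79 mGal

129.8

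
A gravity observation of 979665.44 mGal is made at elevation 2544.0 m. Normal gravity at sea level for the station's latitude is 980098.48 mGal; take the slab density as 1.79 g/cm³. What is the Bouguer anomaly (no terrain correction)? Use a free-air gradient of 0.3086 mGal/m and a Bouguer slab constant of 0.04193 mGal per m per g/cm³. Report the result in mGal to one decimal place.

Free-air correction = 0.3086 × 2544.0 = 785.08 mGal
Free-air anomaly = 979665.44 − 980098.48 + (785.08) = 352.04 mGal
Bouguer slab correction = 0.04193 × 1.79 × 2544.0 = 190.94 mGal
Simple Bouguer anomaly = 352.04 − (190.94) = 161.10 mGal

161.1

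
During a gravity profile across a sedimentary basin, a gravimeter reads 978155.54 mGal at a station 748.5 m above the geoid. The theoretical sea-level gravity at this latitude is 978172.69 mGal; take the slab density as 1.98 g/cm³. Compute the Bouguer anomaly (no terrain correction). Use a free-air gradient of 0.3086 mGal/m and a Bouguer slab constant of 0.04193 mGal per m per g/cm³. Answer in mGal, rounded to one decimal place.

151.7

Free-air correction = 0.3086 × 748.5 = 230.99 mGal
Free-air anomaly = 978155.54 − 978172.69 + (230.99) = 213.84 mGal
Bouguer slab correction = 0.04193 × 1.98 × 748.5 = 62.14 mGal
Simple Bouguer anomaly = 213.84 − (62.14) = 151.70 mGal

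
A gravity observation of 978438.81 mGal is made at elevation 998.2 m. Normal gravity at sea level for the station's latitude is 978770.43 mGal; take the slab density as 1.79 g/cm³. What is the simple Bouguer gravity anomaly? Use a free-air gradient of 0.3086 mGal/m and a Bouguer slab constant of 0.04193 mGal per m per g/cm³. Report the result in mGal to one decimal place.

-98.5

Free-air correction = 0.3086 × 998.2 = 308.04 mGal
Free-air anomaly = 978438.81 − 978770.43 + (308.04) = -23.58 mGal
Bouguer slab correction = 0.04193 × 1.79 × 998.2 = 74.92 mGal
Simple Bouguer anomaly = -23.58 − (74.92) = -98.50 mGal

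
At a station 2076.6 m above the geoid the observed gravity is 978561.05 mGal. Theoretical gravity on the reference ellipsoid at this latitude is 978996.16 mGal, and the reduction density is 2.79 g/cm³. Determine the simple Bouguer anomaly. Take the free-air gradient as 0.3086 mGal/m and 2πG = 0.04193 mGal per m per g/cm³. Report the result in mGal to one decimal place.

-37.2

Free-air correction = 0.3086 × 2076.6 = 640.84 mGal
Free-air anomaly = 978561.05 − 978996.16 + (640.84) = 205.73 mGal
Bouguer slab correction = 0.04193 × 2.79 × 2076.6 = 242.93 mGal
Simple Bouguer anomaly = 205.73 − (242.93) = -37.20 mGal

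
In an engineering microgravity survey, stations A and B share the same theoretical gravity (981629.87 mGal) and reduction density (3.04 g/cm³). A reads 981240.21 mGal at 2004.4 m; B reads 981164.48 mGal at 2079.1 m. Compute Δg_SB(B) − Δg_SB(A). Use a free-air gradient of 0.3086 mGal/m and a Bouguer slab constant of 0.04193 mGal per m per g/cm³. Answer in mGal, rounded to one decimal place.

-62.2

Δg_SB(A) = 981240.21 − 981629.87 + 0.3086×2004.4 − 0.04193×3.04×2004.4 = -26.60 mGal
Δg_SB(B) = 981164.48 − 981629.87 + 0.3086×2079.1 − 0.04193×3.04×2079.1 = -88.80 mGal
Difference = -88.80 − (-26.60) = -62.20 mGal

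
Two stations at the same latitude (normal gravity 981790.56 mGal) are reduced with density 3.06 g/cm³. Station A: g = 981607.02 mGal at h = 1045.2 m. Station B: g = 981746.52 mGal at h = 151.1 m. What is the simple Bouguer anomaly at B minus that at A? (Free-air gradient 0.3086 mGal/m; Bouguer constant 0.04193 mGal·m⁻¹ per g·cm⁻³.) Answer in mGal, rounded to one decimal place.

-21.7

Δg_SB(A) = 981607.02 − 981790.56 + 0.3086×1045.2 − 0.04193×3.06×1045.2 = 4.90 mGal
Δg_SB(B) = 981746.52 − 981790.56 + 0.3086×151.1 − 0.04193×3.06×151.1 = -16.80 mGal
Difference = -16.80 − (4.90) = -21.70 mGal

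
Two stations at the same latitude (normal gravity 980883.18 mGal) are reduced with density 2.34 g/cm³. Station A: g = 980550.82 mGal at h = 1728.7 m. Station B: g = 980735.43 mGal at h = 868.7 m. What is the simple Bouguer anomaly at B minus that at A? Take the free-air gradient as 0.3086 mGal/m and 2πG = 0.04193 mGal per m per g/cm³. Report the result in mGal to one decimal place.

Δg_SB(A) = 980550.82 − 980883.18 + 0.3086×1728.7 − 0.04193×2.34×1728.7 = 31.50 mGal
Δg_SB(B) = 980735.43 − 980883.18 + 0.3086×868.7 − 0.04193×2.34×868.7 = 35.10 mGal
Difference = 35.10 − (31.50) = 3.60 mGal

3.6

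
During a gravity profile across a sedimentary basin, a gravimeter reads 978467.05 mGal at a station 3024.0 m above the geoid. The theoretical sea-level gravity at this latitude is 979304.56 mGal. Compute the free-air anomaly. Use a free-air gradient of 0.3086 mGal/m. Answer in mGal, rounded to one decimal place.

95.7

Free-air correction = 0.3086 × 3024.0 = 933.21 mGal
Free-air anomaly = 978467.05 − 979304.56 + (933.21) = 95.70 mGal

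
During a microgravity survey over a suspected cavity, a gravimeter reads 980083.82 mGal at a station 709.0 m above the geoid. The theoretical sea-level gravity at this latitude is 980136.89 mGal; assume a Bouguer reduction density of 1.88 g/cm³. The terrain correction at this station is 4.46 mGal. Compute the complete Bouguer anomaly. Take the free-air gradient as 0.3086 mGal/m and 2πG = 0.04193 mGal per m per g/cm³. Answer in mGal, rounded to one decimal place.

114.3

Free-air correction = 0.3086 × 709.0 = 218.80 mGal
Free-air anomaly = 980083.82 − 980136.89 + (218.80) = 165.73 mGal
Bouguer slab correction = 0.04193 × 1.88 × 709.0 = 55.89 mGal
Simple Bouguer anomaly = 165.73 − (55.89) = 109.84 mGal
Complete Bouguer anomaly = 109.84 + 4.46 = 114.30 mGal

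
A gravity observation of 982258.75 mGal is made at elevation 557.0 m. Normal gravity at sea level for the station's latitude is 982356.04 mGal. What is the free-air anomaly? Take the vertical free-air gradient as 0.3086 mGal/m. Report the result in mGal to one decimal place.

74.6

Free-air correction = 0.3086 × 557.0 = 171.89 mGal
Free-air anomaly = 982258.75 − 982356.04 + (171.89) = 74.60 mGal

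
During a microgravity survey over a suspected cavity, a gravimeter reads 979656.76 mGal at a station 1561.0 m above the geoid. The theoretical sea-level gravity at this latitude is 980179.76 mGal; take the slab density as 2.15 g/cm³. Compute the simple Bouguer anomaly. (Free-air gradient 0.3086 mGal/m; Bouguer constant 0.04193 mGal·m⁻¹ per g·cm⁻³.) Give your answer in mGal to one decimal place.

Free-air correction = 0.3086 × 1561.0 = 481.72 mGal
Free-air anomaly = 979656.76 − 980179.76 + (481.72) = -41.28 mGal
Bouguer slab correction = 0.04193 × 2.15 × 1561.0 = 140.72 mGal
Simple Bouguer anomaly = -41.28 − (140.72) = -182.00 mGal

-182.0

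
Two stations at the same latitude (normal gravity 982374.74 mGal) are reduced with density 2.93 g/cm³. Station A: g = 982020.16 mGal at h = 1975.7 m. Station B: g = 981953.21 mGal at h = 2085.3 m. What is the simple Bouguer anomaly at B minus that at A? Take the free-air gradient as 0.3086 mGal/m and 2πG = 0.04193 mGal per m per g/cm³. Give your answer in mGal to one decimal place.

Δg_SB(A) = 982020.16 − 982374.74 + 0.3086×1975.7 − 0.04193×2.93×1975.7 = 12.40 mGal
Δg_SB(B) = 981953.21 − 982374.74 + 0.3086×2085.3 − 0.04193×2.93×2085.3 = -34.20 mGal
Difference = -34.20 − (12.40) = -46.60 mGal

-46.6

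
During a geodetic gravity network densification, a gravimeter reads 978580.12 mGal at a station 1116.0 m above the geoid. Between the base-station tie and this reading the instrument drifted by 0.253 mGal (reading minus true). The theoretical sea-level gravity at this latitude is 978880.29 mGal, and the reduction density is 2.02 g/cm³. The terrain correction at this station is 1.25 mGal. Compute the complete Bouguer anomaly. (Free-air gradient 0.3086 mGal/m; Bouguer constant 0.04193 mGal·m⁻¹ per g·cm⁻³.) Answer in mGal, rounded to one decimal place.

Drift-corrected reading = 978580.12 − (0.253) = 978579.867 mGal
Free-air correction = 0.3086 × 1116.0 = 344.40 mGal
Free-air anomaly = 978579.867 − 978880.29 + (344.40) = 43.977 mGal
Bouguer slab correction = 0.04193 × 2.02 × 1116.0 = 94.52 mGal
Simple Bouguer anomaly = 43.977 − (94.52) = -50.543 mGal
Complete Bouguer anomaly = -50.543 + 1.25 = -49.293 mGal

-49.3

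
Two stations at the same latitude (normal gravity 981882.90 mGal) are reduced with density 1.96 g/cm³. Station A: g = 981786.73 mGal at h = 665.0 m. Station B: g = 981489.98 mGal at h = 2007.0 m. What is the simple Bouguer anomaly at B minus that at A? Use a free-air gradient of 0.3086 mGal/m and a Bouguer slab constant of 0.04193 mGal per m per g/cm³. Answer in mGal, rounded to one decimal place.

Δg_SB(A) = 981786.73 − 981882.90 + 0.3086×665.0 − 0.04193×1.96×665.0 = 54.40 mGal
Δg_SB(B) = 981489.98 − 981882.90 + 0.3086×2007.0 − 0.04193×1.96×2007.0 = 61.50 mGal
Difference = 61.50 − (54.40) = 7.10 mGal

7.1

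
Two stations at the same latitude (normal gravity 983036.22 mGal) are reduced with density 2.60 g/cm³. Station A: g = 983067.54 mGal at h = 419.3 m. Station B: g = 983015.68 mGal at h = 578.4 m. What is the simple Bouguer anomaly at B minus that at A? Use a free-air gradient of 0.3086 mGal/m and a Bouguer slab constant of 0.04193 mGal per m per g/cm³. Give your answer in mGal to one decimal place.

-20.1

Δg_SB(A) = 983067.54 − 983036.22 + 0.3086×419.3 − 0.04193×2.60×419.3 = 115.00 mGal
Δg_SB(B) = 983015.68 − 983036.22 + 0.3086×578.4 − 0.04193×2.60×578.4 = 94.90 mGal
Difference = 94.90 − (115.00) = -20.10 mGal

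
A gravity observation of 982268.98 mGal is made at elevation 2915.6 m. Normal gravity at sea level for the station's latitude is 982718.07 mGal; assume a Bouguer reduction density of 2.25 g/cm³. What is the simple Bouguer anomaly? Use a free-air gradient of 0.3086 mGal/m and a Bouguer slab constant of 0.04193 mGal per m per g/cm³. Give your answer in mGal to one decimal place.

175.6

Free-air correction = 0.3086 × 2915.6 = 899.75 mGal
Free-air anomaly = 982268.98 − 982718.07 + (899.75) = 450.66 mGal
Bouguer slab correction = 0.04193 × 2.25 × 2915.6 = 275.06 mGal
Simple Bouguer anomaly = 450.66 − (275.06) = 175.60 mGal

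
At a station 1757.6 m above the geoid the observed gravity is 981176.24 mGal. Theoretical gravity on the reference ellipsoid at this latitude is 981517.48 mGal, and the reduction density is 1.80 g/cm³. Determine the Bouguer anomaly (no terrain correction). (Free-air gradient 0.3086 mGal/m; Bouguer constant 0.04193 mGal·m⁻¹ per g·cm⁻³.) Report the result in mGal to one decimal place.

Free-air correction = 0.3086 × 1757.6 = 542.40 mGal
Free-air anomaly = 981176.24 − 981517.48 + (542.40) = 201.16 mGal
Bouguer slab correction = 0.04193 × 1.80 × 1757.6 = 132.65 mGal
Simple Bouguer anomaly = 201.16 − (132.65) = 68.51 mGal

68.5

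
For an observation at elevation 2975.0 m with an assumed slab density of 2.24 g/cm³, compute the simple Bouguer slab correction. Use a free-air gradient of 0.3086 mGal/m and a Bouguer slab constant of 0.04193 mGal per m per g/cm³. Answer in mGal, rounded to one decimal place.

279.4

Bouguer slab correction = 0.04193 × 2.24 × 2975.0 = 279.4 mGal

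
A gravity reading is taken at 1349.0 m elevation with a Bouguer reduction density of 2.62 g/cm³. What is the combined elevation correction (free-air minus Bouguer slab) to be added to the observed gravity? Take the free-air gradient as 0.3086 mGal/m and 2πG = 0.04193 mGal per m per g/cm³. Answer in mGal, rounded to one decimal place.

Combined gradient = 0.3086 − 0.04193 × 2.62 = 0.1987434 mGal/m
Combined elevation correction = 0.1987434 × 1349.0 = 268.1 mGal

268.1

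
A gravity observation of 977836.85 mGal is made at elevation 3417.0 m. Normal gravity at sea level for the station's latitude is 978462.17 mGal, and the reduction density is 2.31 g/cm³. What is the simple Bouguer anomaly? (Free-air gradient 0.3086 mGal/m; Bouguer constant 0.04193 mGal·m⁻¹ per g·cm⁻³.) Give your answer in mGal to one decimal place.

Free-air correction = 0.3086 × 3417.0 = 1054.49 mGal
Free-air anomaly = 977836.85 − 978462.17 + (1054.49) = 429.17 mGal
Bouguer slab correction = 0.04193 × 2.31 × 3417.0 = 330.96 mGal
Simple Bouguer anomaly = 429.17 − (330.96) = 98.21 mGal

98.2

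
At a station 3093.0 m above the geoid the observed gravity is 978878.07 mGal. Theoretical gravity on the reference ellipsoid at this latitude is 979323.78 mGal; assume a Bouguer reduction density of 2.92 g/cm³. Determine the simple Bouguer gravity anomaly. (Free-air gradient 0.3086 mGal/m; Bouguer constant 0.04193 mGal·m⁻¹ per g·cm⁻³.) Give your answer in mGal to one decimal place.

Free-air correction = 0.3086 × 3093.0 = 954.50 mGal
Free-air anomaly = 978878.07 − 979323.78 + (954.50) = 508.79 mGal
Bouguer slab correction = 0.04193 × 2.92 × 3093.0 = 378.69 mGal
Simple Bouguer anomaly = 508.79 − (378.69) = 130.10 mGal

130.1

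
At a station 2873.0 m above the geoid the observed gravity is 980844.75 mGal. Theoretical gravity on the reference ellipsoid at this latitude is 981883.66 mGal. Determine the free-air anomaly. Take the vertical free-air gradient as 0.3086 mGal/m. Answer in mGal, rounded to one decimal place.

-152.3

Free-air correction = 0.3086 × 2873.0 = 886.61 mGal
Free-air anomaly = 980844.75 − 981883.66 + (886.61) = -152.30 mGal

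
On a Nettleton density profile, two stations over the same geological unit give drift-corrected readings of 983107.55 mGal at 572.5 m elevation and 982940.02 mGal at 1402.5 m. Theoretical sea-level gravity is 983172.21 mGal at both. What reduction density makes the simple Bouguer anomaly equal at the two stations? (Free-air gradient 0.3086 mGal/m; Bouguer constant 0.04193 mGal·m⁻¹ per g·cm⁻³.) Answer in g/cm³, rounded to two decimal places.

2.55

Δg_obs = 982940.02 − 983107.55 = -167.53 mGal over Δh = 1402.5 − 572.5 = 830.0 m
Equal Bouguer anomalies ⇒ Δg_obs + (0.3086 − 0.04193ρ)·Δh = 0
0.3086 − 0.04193ρ = −Δg_obs/Δh = 0.20184
ρ = (0.3086 − 0.20184) / 0.04193 = 2.55 g/cm³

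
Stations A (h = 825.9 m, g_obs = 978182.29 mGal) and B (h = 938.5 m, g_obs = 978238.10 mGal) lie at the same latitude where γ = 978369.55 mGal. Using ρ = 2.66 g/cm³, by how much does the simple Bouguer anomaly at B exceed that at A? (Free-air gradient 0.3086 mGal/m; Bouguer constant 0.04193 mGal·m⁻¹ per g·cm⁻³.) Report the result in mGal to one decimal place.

Δg_SB(A) = 978182.29 − 978369.55 + 0.3086×825.9 − 0.04193×2.66×825.9 = -24.50 mGal
Δg_SB(B) = 978238.10 − 978369.55 + 0.3086×938.5 − 0.04193×2.66×938.5 = 53.50 mGal
Difference = 53.50 − (-24.50) = 78.00 mGal

78.0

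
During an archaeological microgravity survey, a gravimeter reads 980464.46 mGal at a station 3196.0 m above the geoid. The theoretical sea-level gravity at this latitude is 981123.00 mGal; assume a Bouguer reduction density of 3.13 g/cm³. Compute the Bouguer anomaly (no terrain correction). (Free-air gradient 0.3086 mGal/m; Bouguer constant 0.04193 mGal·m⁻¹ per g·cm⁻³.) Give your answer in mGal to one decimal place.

-91.7

Free-air correction = 0.3086 × 3196.0 = 986.29 mGal
Free-air anomaly = 980464.46 − 981123.00 + (986.29) = 327.75 mGal
Bouguer slab correction = 0.04193 × 3.13 × 3196.0 = 419.45 mGal
Simple Bouguer anomaly = 327.75 − (419.45) = -91.70 mGal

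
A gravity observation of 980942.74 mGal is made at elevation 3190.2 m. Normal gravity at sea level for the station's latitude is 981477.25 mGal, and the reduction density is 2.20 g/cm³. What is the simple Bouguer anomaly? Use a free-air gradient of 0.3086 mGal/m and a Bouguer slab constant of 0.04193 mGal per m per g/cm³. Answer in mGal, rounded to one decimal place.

Free-air correction = 0.3086 × 3190.2 = 984.50 mGal
Free-air anomaly = 980942.74 − 981477.25 + (984.50) = 449.99 mGal
Bouguer slab correction = 0.04193 × 2.20 × 3190.2 = 294.28 mGal
Simple Bouguer anomaly = 449.99 − (294.28) = 155.71 mGal

155.7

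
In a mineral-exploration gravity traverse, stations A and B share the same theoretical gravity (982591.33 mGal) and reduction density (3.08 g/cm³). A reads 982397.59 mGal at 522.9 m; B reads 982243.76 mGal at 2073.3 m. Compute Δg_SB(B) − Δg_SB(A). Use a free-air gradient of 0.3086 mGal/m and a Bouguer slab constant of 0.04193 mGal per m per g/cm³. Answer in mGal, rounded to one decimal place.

124.4

Δg_SB(A) = 982397.59 − 982591.33 + 0.3086×522.9 − 0.04193×3.08×522.9 = -99.90 mGal
Δg_SB(B) = 982243.76 − 982591.33 + 0.3086×2073.3 − 0.04193×3.08×2073.3 = 24.50 mGal
Difference = 24.50 − (-99.90) = 124.40 mGal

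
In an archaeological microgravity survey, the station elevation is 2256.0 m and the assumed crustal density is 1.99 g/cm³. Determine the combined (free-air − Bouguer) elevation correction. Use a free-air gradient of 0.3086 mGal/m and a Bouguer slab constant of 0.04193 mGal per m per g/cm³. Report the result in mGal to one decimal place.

508.0

Combined gradient = 0.3086 − 0.04193 × 1.99 = 0.2251593 mGal/m
Combined elevation correction = 0.2251593 × 2256.0 = 508.0 mGal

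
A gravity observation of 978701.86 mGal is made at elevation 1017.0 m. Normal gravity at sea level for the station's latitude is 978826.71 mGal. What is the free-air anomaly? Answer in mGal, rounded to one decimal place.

Free-air correction = 0.3086 × 1017.0 = 313.85 mGal
Free-air anomaly = 978701.86 − 978826.71 + (313.85) = 189.00 mGal

189.0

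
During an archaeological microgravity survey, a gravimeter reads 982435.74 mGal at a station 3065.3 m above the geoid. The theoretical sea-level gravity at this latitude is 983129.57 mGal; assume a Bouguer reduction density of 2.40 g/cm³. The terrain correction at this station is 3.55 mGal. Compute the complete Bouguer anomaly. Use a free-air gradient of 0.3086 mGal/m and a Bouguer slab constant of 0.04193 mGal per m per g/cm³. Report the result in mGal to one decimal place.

Free-air correction = 0.3086 × 3065.3 = 945.95 mGal
Free-air anomaly = 982435.74 − 983129.57 + (945.95) = 252.12 mGal
Bouguer slab correction = 0.04193 × 2.40 × 3065.3 = 308.47 mGal
Simple Bouguer anomaly = 252.12 − (308.47) = -56.35 mGal
Complete Bouguer anomaly = -56.35 + 3.55 = -52.80 mGal

-52.8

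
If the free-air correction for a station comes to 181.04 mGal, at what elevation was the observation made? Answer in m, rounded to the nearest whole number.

h = 181.04 / 0.3086 = 586.65 m

587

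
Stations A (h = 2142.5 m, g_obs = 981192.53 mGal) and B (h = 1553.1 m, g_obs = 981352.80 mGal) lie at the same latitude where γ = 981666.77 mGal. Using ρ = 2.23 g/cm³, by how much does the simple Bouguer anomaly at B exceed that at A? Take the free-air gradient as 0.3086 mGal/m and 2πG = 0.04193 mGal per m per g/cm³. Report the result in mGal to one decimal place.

33.5

Δg_SB(A) = 981192.53 − 981666.77 + 0.3086×2142.5 − 0.04193×2.23×2142.5 = -13.40 mGal
Δg_SB(B) = 981352.80 − 981666.77 + 0.3086×1553.1 − 0.04193×2.23×1553.1 = 20.10 mGal
Difference = 20.10 − (-13.40) = 33.50 mGal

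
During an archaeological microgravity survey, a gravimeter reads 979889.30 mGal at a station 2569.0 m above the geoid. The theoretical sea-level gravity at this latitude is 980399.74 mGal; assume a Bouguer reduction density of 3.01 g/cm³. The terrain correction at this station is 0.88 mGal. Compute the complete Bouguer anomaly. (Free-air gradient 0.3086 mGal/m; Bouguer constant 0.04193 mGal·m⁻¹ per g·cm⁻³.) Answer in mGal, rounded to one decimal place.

Free-air correction = 0.3086 × 2569.0 = 792.79 mGal
Free-air anomaly = 979889.30 − 980399.74 + (792.79) = 282.35 mGal
Bouguer slab correction = 0.04193 × 3.01 × 2569.0 = 324.23 mGal
Simple Bouguer anomaly = 282.35 − (324.23) = -41.88 mGal
Complete Bouguer anomaly = -41.88 + 0.88 = -41.00 mGal

-41.0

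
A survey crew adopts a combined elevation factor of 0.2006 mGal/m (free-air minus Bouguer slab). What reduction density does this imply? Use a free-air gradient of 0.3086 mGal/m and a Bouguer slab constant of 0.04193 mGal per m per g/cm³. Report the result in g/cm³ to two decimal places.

0.2006 = 0.3086 − 0.04193 × ρ
ρ = (0.3086 − 0.2006) / 0.04193 = 2.58 g/cm³

2.58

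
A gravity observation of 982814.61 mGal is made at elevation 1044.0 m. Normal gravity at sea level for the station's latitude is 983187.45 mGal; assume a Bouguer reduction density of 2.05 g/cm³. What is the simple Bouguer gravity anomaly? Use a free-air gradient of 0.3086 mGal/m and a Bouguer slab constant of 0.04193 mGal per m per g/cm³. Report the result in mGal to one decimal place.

Free-air correction = 0.3086 × 1044.0 = 322.18 mGal
Free-air anomaly = 982814.61 − 983187.45 + (322.18) = -50.66 mGal
Bouguer slab correction = 0.04193 × 2.05 × 1044.0 = 89.74 mGal
Simple Bouguer anomaly = -50.66 − (89.74) = -140.40 mGal

-140.4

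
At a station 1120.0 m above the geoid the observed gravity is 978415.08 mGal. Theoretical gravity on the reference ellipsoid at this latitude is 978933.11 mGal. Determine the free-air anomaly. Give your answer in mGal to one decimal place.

-172.4

Free-air correction = 0.3086 × 1120.0 = 345.63 mGal
Free-air anomaly = 978415.08 − 978933.11 + (345.63) = -172.40 mGal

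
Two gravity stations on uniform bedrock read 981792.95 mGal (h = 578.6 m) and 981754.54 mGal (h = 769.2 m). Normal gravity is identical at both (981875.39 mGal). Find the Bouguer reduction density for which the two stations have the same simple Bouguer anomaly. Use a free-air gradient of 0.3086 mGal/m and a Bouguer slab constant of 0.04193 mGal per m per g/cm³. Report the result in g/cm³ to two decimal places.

Δg_obs = 981754.54 − 981792.95 = -38.41 mGal over Δh = 769.2 − 578.6 = 190.6 m
Equal Bouguer anomalies ⇒ Δg_obs + (0.3086 − 0.04193ρ)·Δh = 0
0.3086 − 0.04193ρ = −Δg_obs/Δh = 0.20152
ρ = (0.3086 − 0.20152) / 0.04193 = 2.55 g/cm³

2.55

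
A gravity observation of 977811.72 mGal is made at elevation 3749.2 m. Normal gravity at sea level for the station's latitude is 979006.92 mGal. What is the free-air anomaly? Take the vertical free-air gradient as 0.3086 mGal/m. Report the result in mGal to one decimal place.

-38.2

Free-air correction = 0.3086 × 3749.2 = 1157.00 mGal
Free-air anomaly = 977811.72 − 979006.92 + (1157.00) = -38.20 mGal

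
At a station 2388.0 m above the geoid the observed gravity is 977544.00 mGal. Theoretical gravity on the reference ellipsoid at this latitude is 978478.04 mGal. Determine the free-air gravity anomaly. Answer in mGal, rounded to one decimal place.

-197.1

Free-air correction = 0.3086 × 2388.0 = 736.94 mGal
Free-air anomaly = 977544.00 − 978478.04 + (736.94) = -197.10 mGal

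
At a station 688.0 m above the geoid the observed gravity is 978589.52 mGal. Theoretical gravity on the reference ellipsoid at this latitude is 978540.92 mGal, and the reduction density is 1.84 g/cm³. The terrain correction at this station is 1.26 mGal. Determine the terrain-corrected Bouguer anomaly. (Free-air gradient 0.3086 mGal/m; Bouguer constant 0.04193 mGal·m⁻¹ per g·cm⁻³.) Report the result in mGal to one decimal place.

209.1

Free-air correction = 0.3086 × 688.0 = 212.32 mGal
Free-air anomaly = 978589.52 − 978540.92 + (212.32) = 260.92 mGal
Bouguer slab correction = 0.04193 × 1.84 × 688.0 = 53.08 mGal
Simple Bouguer anomaly = 260.92 − (53.08) = 207.84 mGal
Complete Bouguer anomaly = 207.84 + 1.26 = 209.10 mGal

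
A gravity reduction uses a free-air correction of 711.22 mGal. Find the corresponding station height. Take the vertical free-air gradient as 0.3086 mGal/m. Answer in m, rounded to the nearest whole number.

h = 711.22 / 0.3086 = 2304.67 m

2305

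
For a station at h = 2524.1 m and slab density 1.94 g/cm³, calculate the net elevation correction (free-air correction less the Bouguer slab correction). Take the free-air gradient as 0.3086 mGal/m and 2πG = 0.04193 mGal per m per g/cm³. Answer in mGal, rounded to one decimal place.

573.6

Combined gradient = 0.3086 − 0.04193 × 1.94 = 0.2272558 mGal/m
Combined elevation correction = 0.2272558 × 2524.1 = 573.6 mGal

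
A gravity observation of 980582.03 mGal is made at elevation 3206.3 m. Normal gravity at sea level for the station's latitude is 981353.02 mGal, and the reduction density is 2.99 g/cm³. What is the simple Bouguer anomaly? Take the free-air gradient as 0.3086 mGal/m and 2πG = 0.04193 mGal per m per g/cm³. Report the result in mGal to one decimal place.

Free-air correction = 0.3086 × 3206.3 = 989.46 mGal
Free-air anomaly = 980582.03 − 981353.02 + (989.46) = 218.47 mGal
Bouguer slab correction = 0.04193 × 2.99 × 3206.3 = 401.98 mGal
Simple Bouguer anomaly = 218.47 − (401.98) = -183.51 mGal

-183.5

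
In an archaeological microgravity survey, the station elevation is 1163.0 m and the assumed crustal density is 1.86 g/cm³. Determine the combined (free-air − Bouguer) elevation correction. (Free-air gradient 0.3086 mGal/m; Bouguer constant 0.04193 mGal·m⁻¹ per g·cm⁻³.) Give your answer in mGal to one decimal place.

Combined gradient = 0.3086 − 0.04193 × 1.86 = 0.2306102 mGal/m
Combined elevation correction = 0.2306102 × 1163.0 = 268.2 mGal

268.2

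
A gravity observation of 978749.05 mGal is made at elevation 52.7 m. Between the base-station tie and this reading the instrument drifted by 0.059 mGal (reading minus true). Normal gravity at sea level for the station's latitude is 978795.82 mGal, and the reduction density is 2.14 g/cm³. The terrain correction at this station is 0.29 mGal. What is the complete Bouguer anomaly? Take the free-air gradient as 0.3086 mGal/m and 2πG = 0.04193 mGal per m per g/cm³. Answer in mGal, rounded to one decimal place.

-35.0

Drift-corrected reading = 978749.05 − (0.059) = 978748.991 mGal
Free-air correction = 0.3086 × 52.7 = 16.26 mGal
Free-air anomaly = 978748.991 − 978795.82 + (16.26) = -30.569 mGal
Bouguer slab correction = 0.04193 × 2.14 × 52.7 = 4.73 mGal
Simple Bouguer anomaly = -30.569 − (4.73) = -35.299 mGal
Complete Bouguer anomaly = -35.299 + 0.29 = -35.009 mGal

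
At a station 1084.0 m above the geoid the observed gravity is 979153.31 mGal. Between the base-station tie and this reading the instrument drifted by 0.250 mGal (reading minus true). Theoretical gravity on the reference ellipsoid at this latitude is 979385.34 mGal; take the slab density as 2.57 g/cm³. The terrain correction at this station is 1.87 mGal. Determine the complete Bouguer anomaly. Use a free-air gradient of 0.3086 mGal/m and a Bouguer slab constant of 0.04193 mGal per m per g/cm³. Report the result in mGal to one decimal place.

-12.7

Drift-corrected reading = 979153.31 − (0.250) = 979153.060 mGal
Free-air correction = 0.3086 × 1084.0 = 334.52 mGal
Free-air anomaly = 979153.060 − 979385.34 + (334.52) = 102.240 mGal
Bouguer slab correction = 0.04193 × 2.57 × 1084.0 = 116.81 mGal
Simple Bouguer anomaly = 102.240 − (116.81) = -14.570 mGal
Complete Bouguer anomaly = -14.570 + 1.87 = -12.700 mGal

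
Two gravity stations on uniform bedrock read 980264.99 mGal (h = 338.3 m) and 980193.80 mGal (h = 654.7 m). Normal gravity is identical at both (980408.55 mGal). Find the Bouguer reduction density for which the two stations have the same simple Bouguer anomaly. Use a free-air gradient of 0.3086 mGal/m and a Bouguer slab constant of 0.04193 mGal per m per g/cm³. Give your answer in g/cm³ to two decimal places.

Δg_obs = 980193.80 − 980264.99 = -71.19 mGal over Δh = 654.7 − 338.3 = 316.4 m
Equal Bouguer anomalies ⇒ Δg_obs + (0.3086 − 0.04193ρ)·Δh = 0
0.3086 − 0.04193ρ = −Δg_obs/Δh = 0.22500
ρ = (0.3086 − 0.22500) / 0.04193 = 1.99 g/cm³

1.99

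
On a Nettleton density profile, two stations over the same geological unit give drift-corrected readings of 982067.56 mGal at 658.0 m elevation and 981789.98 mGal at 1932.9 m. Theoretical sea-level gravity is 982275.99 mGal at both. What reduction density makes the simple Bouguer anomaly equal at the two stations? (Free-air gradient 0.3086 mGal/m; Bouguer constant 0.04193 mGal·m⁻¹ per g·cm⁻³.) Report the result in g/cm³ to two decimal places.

2.17

Δg_obs = 981789.98 − 982067.56 = -277.58 mGal over Δh = 1932.9 − 658.0 = 1274.9 m
Equal Bouguer anomalies ⇒ Δg_obs + (0.3086 − 0.04193ρ)·Δh = 0
0.3086 − 0.04193ρ = −Δg_obs/Δh = 0.21773
ρ = (0.3086 − 0.21773) / 0.04193 = 2.17 g/cm³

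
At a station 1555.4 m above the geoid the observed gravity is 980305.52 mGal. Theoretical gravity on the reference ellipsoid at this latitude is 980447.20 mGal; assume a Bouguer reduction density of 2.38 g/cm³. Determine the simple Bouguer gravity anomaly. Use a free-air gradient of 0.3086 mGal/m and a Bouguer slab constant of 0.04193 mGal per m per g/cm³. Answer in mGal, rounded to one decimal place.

Free-air correction = 0.3086 × 1555.4 = 480.00 mGal
Free-air anomaly = 980305.52 − 980447.20 + (480.00) = 338.32 mGal
Bouguer slab correction = 0.04193 × 2.38 × 1555.4 = 155.22 mGal
Simple Bouguer anomaly = 338.32 − (155.22) = 183.10 mGal

183.1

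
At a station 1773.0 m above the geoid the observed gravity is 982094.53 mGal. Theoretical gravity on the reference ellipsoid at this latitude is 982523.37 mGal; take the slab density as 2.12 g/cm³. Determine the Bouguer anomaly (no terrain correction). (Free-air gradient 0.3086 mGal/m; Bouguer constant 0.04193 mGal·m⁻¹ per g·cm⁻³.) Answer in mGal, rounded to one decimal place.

-39.3

Free-air correction = 0.3086 × 1773.0 = 547.15 mGal
Free-air anomaly = 982094.53 − 982523.37 + (547.15) = 118.31 mGal
Bouguer slab correction = 0.04193 × 2.12 × 1773.0 = 157.60 mGal
Simple Bouguer anomaly = 118.31 − (157.60) = -39.29 mGal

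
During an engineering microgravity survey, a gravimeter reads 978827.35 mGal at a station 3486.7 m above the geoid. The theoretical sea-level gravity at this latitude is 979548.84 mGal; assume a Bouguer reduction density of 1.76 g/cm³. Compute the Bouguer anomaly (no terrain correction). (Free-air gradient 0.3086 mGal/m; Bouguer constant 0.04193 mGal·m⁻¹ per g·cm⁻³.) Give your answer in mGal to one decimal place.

97.2

Free-air correction = 0.3086 × 3486.7 = 1076.00 mGal
Free-air anomaly = 978827.35 − 979548.84 + (1076.00) = 354.51 mGal
Bouguer slab correction = 0.04193 × 1.76 × 3486.7 = 257.31 mGal
Simple Bouguer anomaly = 354.51 − (257.31) = 97.20 mGal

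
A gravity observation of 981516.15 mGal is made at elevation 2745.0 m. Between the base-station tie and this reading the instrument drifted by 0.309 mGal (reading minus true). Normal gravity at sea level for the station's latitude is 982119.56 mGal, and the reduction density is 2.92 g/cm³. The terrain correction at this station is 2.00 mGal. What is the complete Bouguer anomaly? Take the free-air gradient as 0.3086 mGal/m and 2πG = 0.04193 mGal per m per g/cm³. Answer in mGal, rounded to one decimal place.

Drift-corrected reading = 981516.15 − (0.309) = 981515.841 mGal
Free-air correction = 0.3086 × 2745.0 = 847.11 mGal
Free-air anomaly = 981515.841 − 982119.56 + (847.11) = 243.391 mGal
Bouguer slab correction = 0.04193 × 2.92 × 2745.0 = 336.09 mGal
Simple Bouguer anomaly = 243.391 − (336.09) = -92.699 mGal
Complete Bouguer anomaly = -92.699 + 2.00 = -90.699 mGal

-90.7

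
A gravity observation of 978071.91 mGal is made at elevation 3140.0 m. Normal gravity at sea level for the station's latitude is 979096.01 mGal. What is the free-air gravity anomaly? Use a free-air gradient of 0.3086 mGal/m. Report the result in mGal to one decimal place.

-55.1

Free-air correction = 0.3086 × 3140.0 = 969.00 mGal
Free-air anomaly = 978071.91 − 979096.01 + (969.00) = -55.10 mGal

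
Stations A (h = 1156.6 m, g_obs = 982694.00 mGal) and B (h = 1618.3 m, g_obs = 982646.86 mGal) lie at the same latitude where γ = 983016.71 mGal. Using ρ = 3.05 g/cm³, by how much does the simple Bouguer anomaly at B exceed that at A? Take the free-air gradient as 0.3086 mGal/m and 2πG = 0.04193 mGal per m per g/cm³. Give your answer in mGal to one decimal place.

Δg_SB(A) = 982694.00 − 983016.71 + 0.3086×1156.6 − 0.04193×3.05×1156.6 = -113.70 mGal
Δg_SB(B) = 982646.86 − 983016.71 + 0.3086×1618.3 − 0.04193×3.05×1618.3 = -77.40 mGal
Difference = -77.40 − (-113.70) = 36.30 mGal

36.3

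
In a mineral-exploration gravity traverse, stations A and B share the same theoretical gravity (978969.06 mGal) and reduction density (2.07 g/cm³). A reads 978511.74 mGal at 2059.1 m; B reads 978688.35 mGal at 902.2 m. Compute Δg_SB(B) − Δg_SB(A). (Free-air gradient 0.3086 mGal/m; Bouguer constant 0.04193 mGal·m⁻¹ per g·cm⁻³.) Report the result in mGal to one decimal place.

Δg_SB(A) = 978511.74 − 978969.06 + 0.3086×2059.1 − 0.04193×2.07×2059.1 = -0.60 mGal
Δg_SB(B) = 978688.35 − 978969.06 + 0.3086×902.2 − 0.04193×2.07×902.2 = -80.60 mGal
Difference = -80.60 − (-0.60) = -80.00 mGal

-80.0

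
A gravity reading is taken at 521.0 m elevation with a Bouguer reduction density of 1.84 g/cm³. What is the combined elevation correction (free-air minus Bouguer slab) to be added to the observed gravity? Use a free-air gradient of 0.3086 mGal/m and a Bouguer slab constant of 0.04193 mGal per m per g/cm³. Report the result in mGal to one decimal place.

Combined gradient = 0.3086 − 0.04193 × 1.84 = 0.2314488 mGal/m
Combined elevation correction = 0.2314488 × 521.0 = 120.6 mGal

120.6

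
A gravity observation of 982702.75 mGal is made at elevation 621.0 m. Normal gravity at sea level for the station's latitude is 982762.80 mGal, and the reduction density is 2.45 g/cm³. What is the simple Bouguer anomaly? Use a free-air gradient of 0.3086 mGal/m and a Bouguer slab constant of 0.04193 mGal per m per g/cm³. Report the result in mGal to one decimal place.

67.8

Free-air correction = 0.3086 × 621.0 = 191.64 mGal
Free-air anomaly = 982702.75 − 982762.80 + (191.64) = 131.59 mGal
Bouguer slab correction = 0.04193 × 2.45 × 621.0 = 63.79 mGal
Simple Bouguer anomaly = 131.59 − (63.79) = 67.80 mGal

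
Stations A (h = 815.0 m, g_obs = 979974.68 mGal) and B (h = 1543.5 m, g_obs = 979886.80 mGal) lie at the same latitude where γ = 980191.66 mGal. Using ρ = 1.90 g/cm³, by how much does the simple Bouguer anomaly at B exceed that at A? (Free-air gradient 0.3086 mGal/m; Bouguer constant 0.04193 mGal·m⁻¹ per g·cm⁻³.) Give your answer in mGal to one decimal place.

78.9

Δg_SB(A) = 979974.68 − 980191.66 + 0.3086×815.0 − 0.04193×1.90×815.0 = -30.40 mGal
Δg_SB(B) = 979886.80 − 980191.66 + 0.3086×1543.5 − 0.04193×1.90×1543.5 = 48.50 mGal
Difference = 48.50 − (-30.40) = 78.90 mGal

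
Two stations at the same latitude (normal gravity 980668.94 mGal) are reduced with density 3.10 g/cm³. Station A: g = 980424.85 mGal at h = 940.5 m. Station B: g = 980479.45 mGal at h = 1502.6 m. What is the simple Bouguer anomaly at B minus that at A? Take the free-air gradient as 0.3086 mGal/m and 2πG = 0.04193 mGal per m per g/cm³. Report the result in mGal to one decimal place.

155.0

Δg_SB(A) = 980424.85 − 980668.94 + 0.3086×940.5 − 0.04193×3.10×940.5 = -76.10 mGal
Δg_SB(B) = 980479.45 − 980668.94 + 0.3086×1502.6 − 0.04193×3.10×1502.6 = 78.90 mGal
Difference = 78.90 − (-76.10) = 155.00 mGal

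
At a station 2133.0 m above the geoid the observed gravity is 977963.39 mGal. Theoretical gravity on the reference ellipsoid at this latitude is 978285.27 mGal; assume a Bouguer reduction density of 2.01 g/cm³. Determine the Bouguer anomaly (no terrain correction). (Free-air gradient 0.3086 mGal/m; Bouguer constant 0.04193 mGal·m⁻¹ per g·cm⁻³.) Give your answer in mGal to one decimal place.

Free-air correction = 0.3086 × 2133.0 = 658.24 mGal
Free-air anomaly = 977963.39 − 978285.27 + (658.24) = 336.36 mGal
Bouguer slab correction = 0.04193 × 2.01 × 2133.0 = 179.77 mGal
Simple Bouguer anomaly = 336.36 − (179.77) = 156.59 mGal

156.6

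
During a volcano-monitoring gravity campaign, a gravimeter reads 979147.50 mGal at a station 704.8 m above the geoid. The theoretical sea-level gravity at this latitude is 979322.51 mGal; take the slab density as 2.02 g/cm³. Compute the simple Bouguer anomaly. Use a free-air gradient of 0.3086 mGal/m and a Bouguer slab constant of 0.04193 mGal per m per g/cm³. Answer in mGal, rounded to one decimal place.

Free-air correction = 0.3086 × 704.8 = 217.50 mGal
Free-air anomaly = 979147.50 − 979322.51 + (217.50) = 42.49 mGal
Bouguer slab correction = 0.04193 × 2.02 × 704.8 = 59.70 mGal
Simple Bouguer anomaly = 42.49 − (59.70) = -17.21 mGal

-17.2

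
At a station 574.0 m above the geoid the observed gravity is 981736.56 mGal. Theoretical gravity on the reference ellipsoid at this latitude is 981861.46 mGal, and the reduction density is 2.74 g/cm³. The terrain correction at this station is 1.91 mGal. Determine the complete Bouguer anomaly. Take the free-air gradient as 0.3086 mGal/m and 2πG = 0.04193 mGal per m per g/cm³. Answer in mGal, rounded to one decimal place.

Free-air correction = 0.3086 × 574.0 = 177.14 mGal
Free-air anomaly = 981736.56 − 981861.46 + (177.14) = 52.24 mGal
Bouguer slab correction = 0.04193 × 2.74 × 574.0 = 65.95 mGal
Simple Bouguer anomaly = 52.24 − (65.95) = -13.71 mGal
Complete Bouguer anomaly = -13.71 + 1.91 = -11.80 mGal

-11.8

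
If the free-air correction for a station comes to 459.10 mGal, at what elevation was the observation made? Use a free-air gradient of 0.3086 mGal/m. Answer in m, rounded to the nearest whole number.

1488

h = 459.10 / 0.3086 = 1487.69 m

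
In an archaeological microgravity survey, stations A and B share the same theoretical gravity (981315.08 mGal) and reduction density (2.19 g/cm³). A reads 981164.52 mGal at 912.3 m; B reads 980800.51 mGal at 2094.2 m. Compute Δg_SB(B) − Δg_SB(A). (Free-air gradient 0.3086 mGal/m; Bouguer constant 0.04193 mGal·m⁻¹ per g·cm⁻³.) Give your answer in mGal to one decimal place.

Δg_SB(A) = 981164.52 − 981315.08 + 0.3086×912.3 − 0.04193×2.19×912.3 = 47.20 mGal
Δg_SB(B) = 980800.51 − 981315.08 + 0.3086×2094.2 − 0.04193×2.19×2094.2 = -60.60 mGal
Difference = -60.60 − (47.20) = -107.80 mGal

-107.8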